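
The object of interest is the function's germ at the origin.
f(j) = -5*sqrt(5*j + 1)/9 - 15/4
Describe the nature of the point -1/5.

The term (-5/9)*sqrt(1 - j/(-1/5)) has argument 1 - -1/5/(-1/5) = 0 at -1/5: a square-root (algebraic, two-sheeted) branch point; the remaining terms are analytic or single-valued there.

The point is an algebraic (square-root) branch point.


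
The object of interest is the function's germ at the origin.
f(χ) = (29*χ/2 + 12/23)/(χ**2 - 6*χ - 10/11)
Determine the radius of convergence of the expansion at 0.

Denominator factor (χ**2 - 6*χ - 10/11): discriminant 436/11, real irrational roots 3 + (1/11)*sqrt(1199) and 3 - (1/11)*sqrt(1199); poles of order 1, moduli 3 + (1/11)*sqrt(1199) and -3 + (1/11)*sqrt(1199).
The radius of convergence is the smallest modulus among the singular points: -3 + (1/11)*sqrt(1199).

The radius of convergence is -3 + (1/11)*sqrt(1199).


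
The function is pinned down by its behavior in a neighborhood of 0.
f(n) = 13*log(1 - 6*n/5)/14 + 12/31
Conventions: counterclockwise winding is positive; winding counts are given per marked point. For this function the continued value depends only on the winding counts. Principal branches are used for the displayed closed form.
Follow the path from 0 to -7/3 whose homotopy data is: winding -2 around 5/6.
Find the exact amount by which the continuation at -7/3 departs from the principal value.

The rational part is single-valued and drops out of the difference; each branch term changes only by its own monodromy.
(13/14)*log(1 - n/(5/6)): each positive loop around 5/6 adds 2*pi*i to the log, so winding -2 contributes (13/14)*(-2)*2*pi*i = -(26/7)*pi*i.
Summing the contributions at n = -7/3 gives -(26/7)*pi*i.

Continued minus principal equals -(26/7)*pi*i.


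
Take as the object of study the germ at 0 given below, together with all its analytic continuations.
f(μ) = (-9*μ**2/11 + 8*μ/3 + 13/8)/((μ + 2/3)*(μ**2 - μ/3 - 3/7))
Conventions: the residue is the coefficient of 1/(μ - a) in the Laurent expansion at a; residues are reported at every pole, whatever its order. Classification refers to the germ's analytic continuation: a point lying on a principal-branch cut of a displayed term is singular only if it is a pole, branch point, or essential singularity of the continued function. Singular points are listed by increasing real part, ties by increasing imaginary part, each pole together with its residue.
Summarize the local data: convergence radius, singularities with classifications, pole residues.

Denominator factor (μ + 2/3): pole of order 1 at -2/3, modulus 2/3.
Denominator factor (μ**2 - μ/3 - 3/7): discriminant 115/63, real irrational roots 1/6 + (1/42)*sqrt(805) and 1/6 - (1/42)*sqrt(805); poles of order 1, moduli 1/6 + (1/42)*sqrt(805) and -1/6 + (1/42)*sqrt(805).
The radius of convergence is the smallest modulus among the singular points: -1/6 + (1/42)*sqrt(805).
At the order-1 pole -2/3 set g(μ) = (μ - (-2/3))*f(μ) = (-9*μ**2/11 + 8*μ/3 + 13/8)/(μ**2 - μ/3 - 3/7).
Simple pole: residue = g(a) at a = -2/3, which is -2863/1320.
The factor μ**2 - μ/3 - 3/7 splits as (μ - a)(μ - a') with a = 1/6 - (1/42)*sqrt(805), a' = 1/6 + (1/42)*sqrt(805). At the order-1 pole a set g(μ) = (μ - a)*f(μ) = [(-9*μ**2/11 + 8*μ/3 + 13/8)/(μ + 2/3)] / (μ - a').
Simple pole: residue = g(a) at a = 1/6 - (1/42)*sqrt(805), which is 1783/2640 - (2009/60720)*sqrt(805).
The factor μ**2 - μ/3 - 3/7 splits as (μ - a)(μ - a') with a = 1/6 + (1/42)*sqrt(805), a' = 1/6 - (1/42)*sqrt(805). At the order-1 pole a set g(μ) = (μ - a)*f(μ) = [(-9*μ**2/11 + 8*μ/3 + 13/8)/(μ + 2/3)] / (μ - a').
Simple pole: residue = g(a) at a = 1/6 + (1/42)*sqrt(805), which is 1783/2640 + (2009/60720)*sqrt(805).
List the singular points by increasing real part (a conjugate pair: the negative imaginary part first).

Radius of convergence at 0: -1/6 + (1/42)*sqrt(805).
At -2/3: a pole of order 1; residue -2863/1320.
At 1/6 - (1/42)*sqrt(805): a pole of order 1; residue 1783/2640 - (2009/60720)*sqrt(805).
At 1/6 + (1/42)*sqrt(805): a pole of order 1; residue 1783/2640 + (2009/60720)*sqrt(805).


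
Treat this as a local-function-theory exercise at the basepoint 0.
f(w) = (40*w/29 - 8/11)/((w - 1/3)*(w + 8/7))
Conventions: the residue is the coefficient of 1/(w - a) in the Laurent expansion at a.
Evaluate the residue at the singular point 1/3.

At the order-1 pole 1/3 set g(w) = (w - (1/3))*f(w) = (40*w/29 - 8/11)/(w + 8/7).
Simple pole: residue = g(a) at a = 1/3, which is -1792/9889.

The residue is -1792/9889.


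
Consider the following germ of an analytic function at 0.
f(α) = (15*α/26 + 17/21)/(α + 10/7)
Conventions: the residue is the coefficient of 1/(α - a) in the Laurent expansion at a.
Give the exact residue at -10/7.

At the order-1 pole -10/7 set g(α) = (α - (-10/7))*f(α) = 15*α/26 + 17/21.
Simple pole: residue = g(a) at a = -10/7, which is -4/273.

The residue is -4/273.


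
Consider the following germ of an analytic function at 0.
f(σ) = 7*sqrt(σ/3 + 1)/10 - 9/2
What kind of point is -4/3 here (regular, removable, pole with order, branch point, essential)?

There is no denominator, hence no pole anywhere.
Branch term sqrt(1 - σ/(-3)): argument at -4/3 is 5/9, nonzero, so -4/3 is not its branch point (a point on a principal cut is still regular for the continued germ).
So the germ continues analytically to -4/3.

The point is a regular point.


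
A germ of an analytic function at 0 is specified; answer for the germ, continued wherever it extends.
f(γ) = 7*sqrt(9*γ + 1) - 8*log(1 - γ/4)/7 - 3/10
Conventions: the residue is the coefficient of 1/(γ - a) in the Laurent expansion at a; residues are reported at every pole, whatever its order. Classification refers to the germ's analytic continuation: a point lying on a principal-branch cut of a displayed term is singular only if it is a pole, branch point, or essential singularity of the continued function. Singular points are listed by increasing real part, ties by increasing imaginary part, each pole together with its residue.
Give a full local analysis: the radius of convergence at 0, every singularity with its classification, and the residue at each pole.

Branch term (-8/7)*log(1 - γ/(4)): its argument vanishes at γ = 4, a logarithmic branch point, modulus 4.
Branch term (7)*sqrt(1 - γ/(-1/9)): its argument vanishes at γ = -1/9, a square-root branch point, modulus 1/9.
The radius of convergence is the smallest modulus among the singular points: 1/9.
List the singular points by increasing real part (a conjugate pair: the negative imaginary part first).

Radius of convergence at 0: 1/9.
At -1/9: an algebraic (square-root) branch point.
At 4: a logarithmic branch point.


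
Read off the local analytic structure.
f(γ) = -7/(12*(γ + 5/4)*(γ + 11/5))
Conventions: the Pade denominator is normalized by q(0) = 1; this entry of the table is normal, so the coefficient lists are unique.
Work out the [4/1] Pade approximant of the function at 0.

Taylor coefficients needed (expand at 0): a_0 = -7/33, a_1 = 161/605, a_2 = -25627/99825, a_3 = 412321/1830125, a_4 = -57160747/301970625, a_5 = 861144081/5536128125.
Write the denominator as Q(γ) = 1 + q1*γ. Requiring Q*f - P = O(γ^6) with deg P <= 4 kills the coefficients of γ^5..γ^5 in Q*f:
  γ^5: a_5 + q1*a_4 = 0, i.e. 861144081/5536128125 + (-57160747/301970625)*q1 = 0.
Solving this linear system: q1 = 369061749/449120155.
The numerator is Q*f truncated at degree 4: P0 = a_0 = -7/33; P1 = a_1 + q1*a_0 = 8246420/89824031; P2 = a_2 + q1*a_1 = -10250800/269472093; P3 = a_3 + q1*a_2 = 1288000/89824031; P4 = a_4 + q1*a_3 = -1120000/269472093.

The Pade approximant has numerator coefficients [-7/33, 8246420/89824031, -10250800/269472093, 1288000/89824031, -1120000/269472093]; denominator coefficients [1, 369061749/449120155].


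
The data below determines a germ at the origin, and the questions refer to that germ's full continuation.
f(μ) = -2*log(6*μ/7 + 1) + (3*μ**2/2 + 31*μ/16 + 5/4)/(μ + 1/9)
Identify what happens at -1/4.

The point is a regular point.

Denominator factors: μ + 1/9 = -5/36 at μ = -1/4 — none vanishes.
Branch term log(1 - μ/(-7/6)): argument at -1/4 is 11/14, nonzero, so -1/4 is not its branch point (a point on a principal cut is still regular for the continued germ).
So the germ continues analytically to -1/4.


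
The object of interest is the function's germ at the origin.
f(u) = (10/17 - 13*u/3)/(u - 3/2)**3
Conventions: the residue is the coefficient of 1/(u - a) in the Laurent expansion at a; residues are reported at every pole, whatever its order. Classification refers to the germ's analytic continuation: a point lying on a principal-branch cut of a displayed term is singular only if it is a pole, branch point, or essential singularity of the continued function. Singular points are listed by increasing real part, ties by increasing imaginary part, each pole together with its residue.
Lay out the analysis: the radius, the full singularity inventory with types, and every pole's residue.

Radius of convergence at 0: 3/2.
At 3/2: a pole of order 3; residue 0.

Denominator factor (u - 3/2)^3: pole of order 3 at 3/2, modulus 3/2.
The radius of convergence is the smallest modulus among the singular points: 3/2.
At the order-3 pole 3/2 set g(u) = (u - (3/2))^3*f(u) = 10/17 - 13*u/3.
Order-3 pole: residue = g''(a)/2; g''(3/2) = 0, so the residue is 0.


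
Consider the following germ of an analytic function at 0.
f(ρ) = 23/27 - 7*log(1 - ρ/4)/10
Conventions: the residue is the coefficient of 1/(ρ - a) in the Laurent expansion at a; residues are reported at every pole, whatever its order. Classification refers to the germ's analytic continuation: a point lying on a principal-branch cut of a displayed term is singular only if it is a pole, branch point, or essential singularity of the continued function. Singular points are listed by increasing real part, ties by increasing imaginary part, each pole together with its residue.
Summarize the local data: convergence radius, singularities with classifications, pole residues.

Radius of convergence at 0: 4.
At 4: a logarithmic branch point.

Branch term (-7/10)*log(1 - ρ/(4)): its argument vanishes at ρ = 4, a logarithmic branch point, modulus 4.
The radius of convergence is the smallest modulus among the singular points: 4.


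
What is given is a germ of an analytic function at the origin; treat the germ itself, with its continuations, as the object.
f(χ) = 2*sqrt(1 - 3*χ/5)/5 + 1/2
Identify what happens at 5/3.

The point is an algebraic (square-root) branch point.

The term (2/5)*sqrt(1 - χ/(5/3)) has argument 1 - 5/3/(5/3) = 0 at 5/3: a square-root (algebraic, two-sheeted) branch point; the remaining terms are analytic or single-valued there.


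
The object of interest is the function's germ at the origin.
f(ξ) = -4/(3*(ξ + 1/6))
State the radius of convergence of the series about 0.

The radius of convergence is 1/6.

Denominator factor (ξ + 1/6): pole of order 1 at -1/6, modulus 1/6.
The radius of convergence is the smallest modulus among the singular points: 1/6.


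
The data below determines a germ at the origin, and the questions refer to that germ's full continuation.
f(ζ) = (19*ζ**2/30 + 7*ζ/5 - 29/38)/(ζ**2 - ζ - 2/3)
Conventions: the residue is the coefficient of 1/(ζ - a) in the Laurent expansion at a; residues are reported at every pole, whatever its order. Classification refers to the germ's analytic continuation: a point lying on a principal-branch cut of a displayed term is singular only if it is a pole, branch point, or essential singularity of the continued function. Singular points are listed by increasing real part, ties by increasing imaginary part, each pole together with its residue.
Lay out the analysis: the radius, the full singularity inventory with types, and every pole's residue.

Denominator factor (ζ**2 - ζ - 2/3): discriminant 11/3, real irrational roots 1/2 + (1/6)*sqrt(33) and 1/2 - (1/6)*sqrt(33); poles of order 1, moduli 1/2 + (1/6)*sqrt(33) and -1/2 + (1/6)*sqrt(33).
The radius of convergence is the smallest modulus among the singular points: -1/2 + (1/6)*sqrt(33).
The factor ζ**2 - ζ - 2/3 splits as (ζ - a)(ζ - a') with a = 1/2 - (1/6)*sqrt(33), a' = 1/2 + (1/6)*sqrt(33). At the order-1 pole a set g(ζ) = (ζ - a)*f(ζ) = [19*ζ**2/30 + 7*ζ/5 - 29/38] / (ζ - a').
Simple pole: residue = g(a) at a = 1/2 - (1/6)*sqrt(33), which is 61/60 - (2311/37620)*sqrt(33).
The factor ζ**2 - ζ - 2/3 splits as (ζ - a)(ζ - a') with a = 1/2 + (1/6)*sqrt(33), a' = 1/2 - (1/6)*sqrt(33). At the order-1 pole a set g(ζ) = (ζ - a)*f(ζ) = [19*ζ**2/30 + 7*ζ/5 - 29/38] / (ζ - a').
Simple pole: residue = g(a) at a = 1/2 + (1/6)*sqrt(33), which is 61/60 + (2311/37620)*sqrt(33).
List the singular points by increasing real part (a conjugate pair: the negative imaginary part first).

Radius of convergence at 0: -1/2 + (1/6)*sqrt(33).
At 1/2 - (1/6)*sqrt(33): a pole of order 1; residue 61/60 - (2311/37620)*sqrt(33).
At 1/2 + (1/6)*sqrt(33): a pole of order 1; residue 61/60 + (2311/37620)*sqrt(33).


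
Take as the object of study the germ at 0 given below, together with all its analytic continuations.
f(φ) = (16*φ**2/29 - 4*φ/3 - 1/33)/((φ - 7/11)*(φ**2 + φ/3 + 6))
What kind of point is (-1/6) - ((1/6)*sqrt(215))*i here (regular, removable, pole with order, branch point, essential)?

The point is a pole of order 1.

The denominator factor φ**2 + φ/3 + 6 vanishes at (-1/6) - ((1/6)*sqrt(215))*i and appears to the power 1; the numerator there equals (-985/319) + ((22/87)*sqrt(215))*i, nonzero, and no other factor vanishes.
Hence a pole whose order is the multiplicity, 1.


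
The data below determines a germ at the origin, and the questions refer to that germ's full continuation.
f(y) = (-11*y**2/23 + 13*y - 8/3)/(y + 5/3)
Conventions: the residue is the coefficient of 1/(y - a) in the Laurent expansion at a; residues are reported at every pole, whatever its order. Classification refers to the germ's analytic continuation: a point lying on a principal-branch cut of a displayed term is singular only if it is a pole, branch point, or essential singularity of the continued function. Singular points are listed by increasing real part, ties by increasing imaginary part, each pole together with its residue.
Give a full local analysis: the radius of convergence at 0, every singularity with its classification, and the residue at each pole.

Denominator factor (y + 5/3): pole of order 1 at -5/3, modulus 5/3.
The radius of convergence is the smallest modulus among the singular points: 5/3.
At the order-1 pole -5/3 set g(y) = (y - (-5/3))*f(y) = -11*y**2/23 + 13*y - 8/3.
Simple pole: residue = g(a) at a = -5/3, which is -5312/207.

Radius of convergence at 0: 5/3.
At -5/3: a pole of order 1; residue -5312/207.


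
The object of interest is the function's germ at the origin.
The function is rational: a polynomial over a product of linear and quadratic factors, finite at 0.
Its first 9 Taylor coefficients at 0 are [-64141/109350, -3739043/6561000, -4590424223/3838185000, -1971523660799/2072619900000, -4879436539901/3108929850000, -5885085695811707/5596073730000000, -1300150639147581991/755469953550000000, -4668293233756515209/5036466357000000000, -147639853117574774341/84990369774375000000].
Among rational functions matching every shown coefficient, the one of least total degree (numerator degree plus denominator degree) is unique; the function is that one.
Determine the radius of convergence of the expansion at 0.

The radius of convergence is 10/11.

No rational of total degree below 7 reproduces all 9 coefficients; solving the [2/5] Pade equations on them gives f(n) = (-8*n**2/39 + 19*n/22 + 34/33)/((n - 9/7)**3*(n + 10/11)**2), whose expansion matches every shown term.
Denominator factor (n + 10/11)^2: pole of order 2 at -10/11, modulus 10/11.
Denominator factor (n - 9/7)^3: pole of order 3 at 9/7, modulus 9/7.
The radius of convergence is the smallest modulus among the singular points: 10/11.


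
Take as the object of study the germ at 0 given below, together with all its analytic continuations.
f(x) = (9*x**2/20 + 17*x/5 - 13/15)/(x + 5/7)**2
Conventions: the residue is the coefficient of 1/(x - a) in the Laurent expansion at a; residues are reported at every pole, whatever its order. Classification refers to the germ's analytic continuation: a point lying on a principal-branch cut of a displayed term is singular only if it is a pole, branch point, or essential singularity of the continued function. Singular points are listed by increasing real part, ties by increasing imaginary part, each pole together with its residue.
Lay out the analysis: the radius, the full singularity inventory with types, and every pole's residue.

Denominator factor (x + 5/7)^2: pole of order 2 at -5/7, modulus 5/7.
The radius of convergence is the smallest modulus among the singular points: 5/7.
At the order-2 pole -5/7 set g(x) = (x - (-5/7))^2*f(x) = 9*x**2/20 + 17*x/5 - 13/15.
Order-2 pole: residue = g'(a); g'(-5/7) = 193/70, so the residue is 193/70.

Radius of convergence at 0: 5/7.
At -5/7: a pole of order 2; residue 193/70.


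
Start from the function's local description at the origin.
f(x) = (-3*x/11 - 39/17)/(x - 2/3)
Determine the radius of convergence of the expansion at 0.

The radius of convergence is 2/3.

Denominator factor (x - 2/3): pole of order 1 at 2/3, modulus 2/3.
The radius of convergence is the smallest modulus among the singular points: 2/3.


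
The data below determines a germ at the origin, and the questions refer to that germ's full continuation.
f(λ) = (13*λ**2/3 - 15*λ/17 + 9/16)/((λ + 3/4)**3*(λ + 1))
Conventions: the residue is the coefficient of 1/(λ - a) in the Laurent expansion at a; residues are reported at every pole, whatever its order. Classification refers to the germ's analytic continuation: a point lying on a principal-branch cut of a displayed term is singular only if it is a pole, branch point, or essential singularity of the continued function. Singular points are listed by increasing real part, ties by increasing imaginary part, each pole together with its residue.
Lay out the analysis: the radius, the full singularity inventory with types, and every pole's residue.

Denominator factor (λ + 1): pole of order 1 at -1, modulus 1.
Denominator factor (λ + 3/4)^3: pole of order 3 at -3/4, modulus 3/4.
The radius of convergence is the smallest modulus among the singular points: 3/4.
At the order-1 pole -1 set g(λ) = (λ - (-1))*f(λ) = (13*λ**2/3 - 15*λ/17 + 9/16)/(λ + 3/4)**3.
Simple pole: residue = g(a) at a = -1, which is -18860/51.
At the order-3 pole -3/4 set g(λ) = (λ - (-3/4))^3*f(λ) = (13*λ**2/3 - 15*λ/17 + 9/16)/(λ + 1).
Order-3 pole: residue = g''(a)/2; g''(-3/4) = 37720/51, so the residue is 18860/51.
List the singular points by increasing real part (a conjugate pair: the negative imaginary part first).

Radius of convergence at 0: 3/4.
At -1: a pole of order 1; residue -18860/51.
At -3/4: a pole of order 3; residue 18860/51.


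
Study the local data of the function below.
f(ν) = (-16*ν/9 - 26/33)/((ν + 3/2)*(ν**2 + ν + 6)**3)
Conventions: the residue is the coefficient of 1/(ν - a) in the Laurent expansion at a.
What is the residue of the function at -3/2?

The residue is 3968/649539.

At the order-1 pole -3/2 set g(ν) = (ν - (-3/2))*f(ν) = (-16*ν/9 - 26/33)/(ν**2 + ν + 6)**3.
Simple pole: residue = g(a) at a = -3/2, which is 3968/649539.


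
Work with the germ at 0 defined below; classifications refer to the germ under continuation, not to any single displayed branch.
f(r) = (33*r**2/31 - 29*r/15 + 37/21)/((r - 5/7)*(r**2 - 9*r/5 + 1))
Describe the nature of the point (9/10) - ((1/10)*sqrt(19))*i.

The point is a pole of order 1.

The denominator factor r**2 - 9*r/5 + 1 vanishes at (9/10) - ((1/10)*sqrt(19))*i and appears to the power 1; the numerator there equals (358/525) + ((4/2325)*sqrt(19))*i, nonzero, and no other factor vanishes.
Hence a pole whose order is the multiplicity, 1.


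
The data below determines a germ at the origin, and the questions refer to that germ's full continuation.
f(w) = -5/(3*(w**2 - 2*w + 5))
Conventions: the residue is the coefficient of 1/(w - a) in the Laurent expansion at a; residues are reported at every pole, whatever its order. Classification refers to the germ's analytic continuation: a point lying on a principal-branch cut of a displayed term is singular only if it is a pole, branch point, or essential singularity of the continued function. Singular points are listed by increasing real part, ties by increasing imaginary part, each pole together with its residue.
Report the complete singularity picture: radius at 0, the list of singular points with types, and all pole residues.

Radius of convergence at 0: sqrt(5).
At (1) - (2)*i: a pole of order 1; residue -(5/12)*i.
At (1) + (2)*i: a pole of order 1; residue (5/12)*i.

Denominator factor (w**2 - 2*w + 5): discriminant -16, complex-conjugate roots (1) + (2)*i and (1) - (2)*i; poles of order 1, moduli sqrt(5) and sqrt(5).
The radius of convergence is the smallest modulus among the singular points: sqrt(5).
The factor w**2 - 2*w + 5 splits as (w - a)(w - a') with a = (1) - (2)*i, a' = (1) + (2)*i. At the order-1 pole a set g(w) = (w - a)*f(w) = [-5/3] / (w - a').
Simple pole: residue = g(a) at a = (1) - (2)*i, which is -(5/12)*i.
The factor w**2 - 2*w + 5 splits as (w - a)(w - a') with a = (1) + (2)*i, a' = (1) - (2)*i. At the order-1 pole a set g(w) = (w - a)*f(w) = [-5/3] / (w - a').
Simple pole: residue = g(a) at a = (1) + (2)*i, which is (5/12)*i.
List the singular points by increasing real part (a conjugate pair: the negative imaginary part first).


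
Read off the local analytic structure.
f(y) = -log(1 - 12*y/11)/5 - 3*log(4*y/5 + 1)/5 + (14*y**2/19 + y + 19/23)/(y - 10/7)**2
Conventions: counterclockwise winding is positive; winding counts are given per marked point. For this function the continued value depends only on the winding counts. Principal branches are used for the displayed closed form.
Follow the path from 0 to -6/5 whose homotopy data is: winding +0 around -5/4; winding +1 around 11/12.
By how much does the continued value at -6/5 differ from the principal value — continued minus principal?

The rational part is single-valued and drops out of the difference; each branch term changes only by its own monodromy.
(-3/5)*log(1 - y/(-5/4)): winding 0 around -5/4, so this term returns to its principal value, contribution 0.
(-1/5)*log(1 - y/(11/12)): each positive loop around 11/12 adds 2*pi*i to the log, so winding +1 contributes (-1/5)*(1)*2*pi*i = -(2/5)*pi*i.
Summing the contributions at y = -6/5 gives -(2/5)*pi*i.

Continued minus principal equals -(2/5)*pi*i.


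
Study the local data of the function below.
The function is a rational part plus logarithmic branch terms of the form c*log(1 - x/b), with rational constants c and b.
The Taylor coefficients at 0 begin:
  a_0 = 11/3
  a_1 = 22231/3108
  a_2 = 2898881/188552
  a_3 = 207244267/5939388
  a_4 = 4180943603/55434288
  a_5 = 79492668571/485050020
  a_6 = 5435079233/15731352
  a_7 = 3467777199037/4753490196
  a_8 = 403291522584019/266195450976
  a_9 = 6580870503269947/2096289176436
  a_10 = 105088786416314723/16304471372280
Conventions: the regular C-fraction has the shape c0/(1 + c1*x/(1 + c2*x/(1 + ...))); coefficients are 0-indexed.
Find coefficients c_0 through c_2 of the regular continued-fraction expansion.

Taylor coefficients (read off): a_0 = 11/3, a_1 = 22231/3108, a_2 = 2898881/188552.
c0 = a_0 = 11/3. Peel one level at a time: if S = 1 + c*x/S' with S'(0) = 1, then c is the x-coefficient of S and S' = c*x/(S - 1).
S_1 = c0/f = 1 + (-2021/1036)*x + (-59476519/153481328)*x^2 + ...; c1 = -2021/1036.
S_2 = c1*x/(S_1 - 1) = 1 + (-59476519/299407108)*x + ...; c2 = -59476519/299407108.

The regular C-fraction coefficients are [11/3, -2021/1036, -59476519/299407108].


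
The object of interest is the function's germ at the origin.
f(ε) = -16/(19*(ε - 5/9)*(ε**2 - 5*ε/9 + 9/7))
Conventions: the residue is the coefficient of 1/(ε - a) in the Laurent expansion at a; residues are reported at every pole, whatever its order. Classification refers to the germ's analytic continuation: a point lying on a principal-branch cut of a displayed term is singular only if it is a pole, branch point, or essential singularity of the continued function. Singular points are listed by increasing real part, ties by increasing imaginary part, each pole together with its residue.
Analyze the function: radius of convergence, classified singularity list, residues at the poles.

Denominator factor (ε**2 - 5*ε/9 + 9/7): discriminant -2741/567, complex-conjugate roots (5/18) + ((1/126)*sqrt(19187))*i and (5/18) - ((1/126)*sqrt(19187))*i; poles of order 1, moduli (3/7)*sqrt(7) and (3/7)*sqrt(7).
Denominator factor (ε - 5/9): pole of order 1 at 5/9, modulus 5/9.
The radius of convergence is the smallest modulus among the singular points: 5/9.
The factor ε**2 - 5*ε/9 + 9/7 splits as (ε - a)(ε - a') with a = (5/18) - ((1/126)*sqrt(19187))*i, a' = (5/18) + ((1/126)*sqrt(19187))*i. At the order-1 pole a set g(ε) = (ε - a)*f(ε) = [-16/(19*(ε - 5/9))] / (ε - a').
Simple pole: residue = g(a) at a = (5/18) - ((1/126)*sqrt(19187))*i, which is (56/171) + ((280/468711)*sqrt(19187))*i.
The factor ε**2 - 5*ε/9 + 9/7 splits as (ε - a)(ε - a') with a = (5/18) + ((1/126)*sqrt(19187))*i, a' = (5/18) - ((1/126)*sqrt(19187))*i. At the order-1 pole a set g(ε) = (ε - a)*f(ε) = [-16/(19*(ε - 5/9))] / (ε - a').
Simple pole: residue = g(a) at a = (5/18) + ((1/126)*sqrt(19187))*i, which is (56/171) - ((280/468711)*sqrt(19187))*i.
At the order-1 pole 5/9 set g(ε) = (ε - (5/9))*f(ε) = -16/(19*(ε**2 - 5*ε/9 + 9/7)).
Simple pole: residue = g(a) at a = 5/9, which is -112/171.
List the singular points by increasing real part (a conjugate pair: the negative imaginary part first).

Radius of convergence at 0: 5/9.
At (5/18) - ((1/126)*sqrt(19187))*i: a pole of order 1; residue (56/171) + ((280/468711)*sqrt(19187))*i.
At (5/18) + ((1/126)*sqrt(19187))*i: a pole of order 1; residue (56/171) - ((280/468711)*sqrt(19187))*i.
At 5/9: a pole of order 1; residue -112/171.


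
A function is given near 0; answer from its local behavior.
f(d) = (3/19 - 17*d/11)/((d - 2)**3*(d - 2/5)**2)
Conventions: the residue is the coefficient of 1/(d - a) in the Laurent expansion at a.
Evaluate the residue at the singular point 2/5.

At the order-2 pole 2/5 set g(d) = (d - (2/5))^2*f(d) = (3/19 - 17*d/11)/(d - 2)**3.
Order-2 pole: residue = g'(a); g'(2/5) = 503375/856064, so the residue is 503375/856064.

The residue is 503375/856064.


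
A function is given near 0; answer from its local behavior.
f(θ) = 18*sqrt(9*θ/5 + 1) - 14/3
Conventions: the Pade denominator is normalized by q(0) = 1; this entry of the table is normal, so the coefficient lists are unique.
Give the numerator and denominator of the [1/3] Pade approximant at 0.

The Pade approximant has numerator coefficients [40/3, 180159/7345]; denominator coefficients [1, 18351/29380, -124659/587600, 19683/183625].

Taylor coefficients needed (expand at 0): a_0 = 40/3, a_1 = 81/5, a_2 = -729/100, a_3 = 6561/1000, a_4 = -59049/8000.
Write the denominator as Q(θ) = 1 + q1*θ + q2*θ^2 + q3*θ^3. Requiring Q*f - P = O(θ^5) with deg P <= 1 kills the coefficients of θ^2..θ^4 in Q*f:
  θ^2: a_2 + q1*a_1 + q2*a_0 = 0, i.e. -729/100 + (81/5)*q1 + (40/3)*q2 = 0.
  θ^3: a_3 + q1*a_2 + q2*a_1 + q3*a_0 = 0, i.e. 6561/1000 + (-729/100)*q1 + (81/5)*q2 + (40/3)*q3 = 0.
  θ^4: a_4 + q1*a_3 + q2*a_2 + q3*a_1 = 0, i.e. -59049/8000 + (6561/1000)*q1 + (-729/100)*q2 + (81/5)*q3 = 0.
Solving this linear system: q1 = 18351/29380, q2 = -124659/587600, q3 = 19683/183625.
The numerator is Q*f truncated at degree 1: P0 = a_0 = 40/3; P1 = a_1 + q1*a_0 = 180159/7345.


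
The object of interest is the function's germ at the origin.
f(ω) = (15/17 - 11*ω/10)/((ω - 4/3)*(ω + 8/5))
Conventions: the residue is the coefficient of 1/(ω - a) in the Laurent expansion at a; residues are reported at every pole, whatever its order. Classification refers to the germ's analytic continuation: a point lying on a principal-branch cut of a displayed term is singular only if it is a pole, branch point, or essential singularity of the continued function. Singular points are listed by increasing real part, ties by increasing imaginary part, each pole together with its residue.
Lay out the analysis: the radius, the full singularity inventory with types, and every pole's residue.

Radius of convergence at 0: 4/3.
At -8/5: a pole of order 1; residue -3369/3740.
At 4/3: a pole of order 1; residue -149/748.

Denominator factor (ω - 4/3): pole of order 1 at 4/3, modulus 4/3.
Denominator factor (ω + 8/5): pole of order 1 at -8/5, modulus 8/5.
The radius of convergence is the smallest modulus among the singular points: 4/3.
At the order-1 pole -8/5 set g(ω) = (ω - (-8/5))*f(ω) = (15/17 - 11*ω/10)/(ω - 4/3).
Simple pole: residue = g(a) at a = -8/5, which is -3369/3740.
At the order-1 pole 4/3 set g(ω) = (ω - (4/3))*f(ω) = (15/17 - 11*ω/10)/(ω + 8/5).
Simple pole: residue = g(a) at a = 4/3, which is -149/748.
List the singular points by increasing real part (a conjugate pair: the negative imaginary part first).


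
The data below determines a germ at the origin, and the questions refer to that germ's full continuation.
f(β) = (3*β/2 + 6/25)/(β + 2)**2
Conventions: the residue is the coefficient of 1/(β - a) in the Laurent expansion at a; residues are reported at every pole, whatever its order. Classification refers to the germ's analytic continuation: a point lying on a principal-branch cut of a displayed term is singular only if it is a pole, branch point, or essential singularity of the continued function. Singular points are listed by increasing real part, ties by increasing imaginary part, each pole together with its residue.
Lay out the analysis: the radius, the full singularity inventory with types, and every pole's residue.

Radius of convergence at 0: 2.
At -2: a pole of order 2; residue 3/2.

Denominator factor (β + 2)^2: pole of order 2 at -2, modulus 2.
The radius of convergence is the smallest modulus among the singular points: 2.
At the order-2 pole -2 set g(β) = (β - (-2))^2*f(β) = 3*β/2 + 6/25.
Order-2 pole: residue = g'(a); g'(-2) = 3/2, so the residue is 3/2.


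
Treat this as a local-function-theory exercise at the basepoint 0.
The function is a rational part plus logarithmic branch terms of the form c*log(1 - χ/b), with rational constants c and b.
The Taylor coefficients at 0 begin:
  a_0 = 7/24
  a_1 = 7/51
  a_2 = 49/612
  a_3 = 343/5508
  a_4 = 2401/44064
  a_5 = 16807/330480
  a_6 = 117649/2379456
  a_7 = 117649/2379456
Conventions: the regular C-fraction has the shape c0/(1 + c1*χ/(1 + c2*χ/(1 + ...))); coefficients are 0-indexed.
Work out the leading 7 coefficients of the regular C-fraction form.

The regular C-fraction coefficients are [7/24, -8/17, -23/204, -833/828, 175/414, 161/750, -399/500].

Taylor coefficients (read off): a_0 = 7/24, a_1 = 7/51, a_2 = 49/612, a_3 = 343/5508, a_4 = 2401/44064, a_5 = 16807/330480, a_6 = 117649/2379456.
c0 = a_0 = 7/24. Peel one level at a time: if S = 1 + c*χ/S' with S'(0) = 1, then c is the χ-coefficient of S and S' = c*χ/(S - 1).
S_1 = c0/f = 1 + (-8/17)*χ + (-46/867)*χ^2 + ...; c1 = -8/17.
S_2 = c1*χ/(S_1 - 1) = 1 + (-23/204)*χ + (-49/432)*χ^2 + ...; c2 = -23/204.
S_3 = c2*χ/(S_2 - 1) = 1 + (-833/828)*χ + (145775/342792)*χ^2 + ...; c3 = -833/828.
S_4 = c3*χ/(S_3 - 1) = 1 + (175/414)*χ + (-49/540)*χ^2 + ...; c4 = 175/414.
S_5 = c4*χ/(S_4 - 1) = 1 + (161/750)*χ + (21413/125000)*χ^2 + ...; c5 = 161/750.
S_6 = c5*χ/(S_5 - 1) = 1 + (-399/500)*χ + ...; c6 = -399/500.


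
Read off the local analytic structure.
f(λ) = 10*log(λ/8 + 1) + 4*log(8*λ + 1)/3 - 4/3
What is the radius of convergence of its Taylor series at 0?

The radius of convergence is 1/8.

Branch term (4/3)*log(1 - λ/(-1/8)): its argument vanishes at λ = -1/8, a logarithmic branch point, modulus 1/8.
Branch term (10)*log(1 - λ/(-8)): its argument vanishes at λ = -8, a logarithmic branch point, modulus 8.
The radius of convergence is the smallest modulus among the singular points: 1/8.


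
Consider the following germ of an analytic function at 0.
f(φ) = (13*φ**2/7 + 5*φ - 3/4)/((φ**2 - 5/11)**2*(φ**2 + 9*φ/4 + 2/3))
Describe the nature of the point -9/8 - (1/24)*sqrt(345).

The denominator factor φ**2 + 9*φ/4 + 2/3 vanishes at -9/8 - (1/24)*sqrt(345) and appears to the power 1; the numerator there equals -1957/672 - (23/672)*sqrt(345), nonzero, and no other factor vanishes.
Hence a pole whose order is the multiplicity, 1.

The point is a pole of order 1.


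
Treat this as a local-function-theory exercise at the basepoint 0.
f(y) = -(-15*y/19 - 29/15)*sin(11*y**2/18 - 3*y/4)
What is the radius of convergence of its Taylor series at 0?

The radius of convergence is infinite.

The factor -sin(11*y**2/18 - 3*y/4) is entire and contributes no finite singular point.
The polynomial part has no poles.
No finite singular points: the Taylor series at 0 converges everywhere.


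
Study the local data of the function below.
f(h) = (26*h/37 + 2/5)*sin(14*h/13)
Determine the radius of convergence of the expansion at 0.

The radius of convergence is infinite.

The factor sin(14*h/13) is entire and contributes no finite singular point.
The polynomial part has no poles.
No finite singular points: the Taylor series at 0 converges everywhere.


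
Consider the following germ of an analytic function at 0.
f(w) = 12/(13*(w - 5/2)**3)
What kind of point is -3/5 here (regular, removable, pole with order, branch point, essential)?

The point is a regular point.

Denominator factors: w - 5/2 = -31/10 at w = -3/5 — none vanishes.
So the germ continues analytically to -3/5.


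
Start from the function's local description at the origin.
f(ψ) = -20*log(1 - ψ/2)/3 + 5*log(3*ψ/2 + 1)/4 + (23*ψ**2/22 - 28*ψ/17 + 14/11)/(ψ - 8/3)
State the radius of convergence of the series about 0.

The radius of convergence is 2/3.

Denominator factor (ψ - 8/3): pole of order 1 at 8/3, modulus 8/3.
Branch term (-20/3)*log(1 - ψ/(2)): its argument vanishes at ψ = 2, a logarithmic branch point, modulus 2.
Branch term (5/4)*log(1 - ψ/(-2/3)): its argument vanishes at ψ = -2/3, a logarithmic branch point, modulus 2/3.
The radius of convergence is the smallest modulus among the singular points: 2/3.


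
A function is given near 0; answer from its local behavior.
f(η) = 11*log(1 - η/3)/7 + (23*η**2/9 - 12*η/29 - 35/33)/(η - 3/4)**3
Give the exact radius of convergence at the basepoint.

Denominator factor (η - 3/4)^3: pole of order 3 at 3/4, modulus 3/4.
Branch term (11/7)*log(1 - η/(3)): its argument vanishes at η = 3, a logarithmic branch point, modulus 3.
The radius of convergence is the smallest modulus among the singular points: 3/4.

The radius of convergence is 3/4.


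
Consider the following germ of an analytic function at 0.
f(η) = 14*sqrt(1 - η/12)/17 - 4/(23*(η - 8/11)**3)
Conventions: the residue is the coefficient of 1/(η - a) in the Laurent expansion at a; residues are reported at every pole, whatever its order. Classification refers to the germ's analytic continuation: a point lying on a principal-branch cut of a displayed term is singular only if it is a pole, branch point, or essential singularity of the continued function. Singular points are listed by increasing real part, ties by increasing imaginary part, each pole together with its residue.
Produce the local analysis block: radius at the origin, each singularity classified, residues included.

Denominator factor (η - 8/11)^3: pole of order 3 at 8/11, modulus 8/11.
Branch term (14/17)*sqrt(1 - η/(12)): its argument vanishes at η = 12, a square-root branch point, modulus 12.
The radius of convergence is the smallest modulus among the singular points: 8/11.
The branch term is analytic at 8/11 and contributes nothing to the residue; only the rational part matters.
At the order-3 pole 8/11 set g(η) = (η - (8/11))^3*(rational part) = -4/23.
Order-3 pole: residue = g''(a)/2; g''(8/11) = 0, so the residue is 0.
List the singular points by increasing real part (a conjugate pair: the negative imaginary part first).

Radius of convergence at 0: 8/11.
At 8/11: a pole of order 3; residue 0.
At 12: an algebraic (square-root) branch point.


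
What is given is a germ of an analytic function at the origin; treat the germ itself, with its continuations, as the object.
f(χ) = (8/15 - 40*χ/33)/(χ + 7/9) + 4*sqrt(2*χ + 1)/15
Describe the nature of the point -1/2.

The term (4/15)*sqrt(1 - χ/(-1/2)) has argument 1 - -1/2/(-1/2) = 0 at -1/2: a square-root (algebraic, two-sheeted) branch point; the remaining terms are analytic or single-valued there.

The point is an algebraic (square-root) branch point.


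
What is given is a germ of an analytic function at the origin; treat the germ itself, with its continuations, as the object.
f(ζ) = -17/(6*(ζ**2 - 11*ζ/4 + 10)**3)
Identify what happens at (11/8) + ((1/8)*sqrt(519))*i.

The denominator factor ζ**2 - 11*ζ/4 + 10 vanishes at (11/8) + ((1/8)*sqrt(519))*i and appears to the power 3; the numerator there equals -17/6, nonzero, and no other factor vanishes.
Hence a pole whose order is the multiplicity, 3.

The point is a pole of order 3.


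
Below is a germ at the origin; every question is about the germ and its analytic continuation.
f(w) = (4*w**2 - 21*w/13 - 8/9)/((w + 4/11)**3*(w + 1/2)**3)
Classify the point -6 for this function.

Denominator factors: w + 1/2 = -11/2 at w = -6; w + 4/11 = -62/11 at w = -6 — none vanishes.
So the germ continues analytically to -6.

The point is a regular point.


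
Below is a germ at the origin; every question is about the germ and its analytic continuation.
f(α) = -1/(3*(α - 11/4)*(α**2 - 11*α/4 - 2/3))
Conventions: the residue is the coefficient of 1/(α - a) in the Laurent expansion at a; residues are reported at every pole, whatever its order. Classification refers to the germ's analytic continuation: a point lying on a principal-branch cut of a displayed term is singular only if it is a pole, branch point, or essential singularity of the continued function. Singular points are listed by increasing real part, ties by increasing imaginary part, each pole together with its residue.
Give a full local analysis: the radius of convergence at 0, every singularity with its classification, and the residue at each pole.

Denominator factor (α - 11/4): pole of order 1 at 11/4, modulus 11/4.
Denominator factor (α**2 - 11*α/4 - 2/3): discriminant 491/48, real irrational roots 11/8 + (1/24)*sqrt(1473) and 11/8 - (1/24)*sqrt(1473); poles of order 1, moduli 11/8 + (1/24)*sqrt(1473) and -11/8 + (1/24)*sqrt(1473).
The radius of convergence is the smallest modulus among the singular points: -11/8 + (1/24)*sqrt(1473).
The factor α**2 - 11*α/4 - 2/3 splits as (α - a)(α - a') with a = 11/8 - (1/24)*sqrt(1473), a' = 11/8 + (1/24)*sqrt(1473). At the order-1 pole a set g(α) = (α - a)*f(α) = [-1/(3*(α - 11/4))] / (α - a').
Simple pole: residue = g(a) at a = 11/8 - (1/24)*sqrt(1473), which is -1/4 + (11/1964)*sqrt(1473).
At the order-1 pole 11/4 set g(α) = (α - (11/4))*f(α) = -1/(3*(α**2 - 11*α/4 - 2/3)).
Simple pole: residue = g(a) at a = 11/4, which is 1/2.
The factor α**2 - 11*α/4 - 2/3 splits as (α - a)(α - a') with a = 11/8 + (1/24)*sqrt(1473), a' = 11/8 - (1/24)*sqrt(1473). At the order-1 pole a set g(α) = (α - a)*f(α) = [-1/(3*(α - 11/4))] / (α - a').
Simple pole: residue = g(a) at a = 11/8 + (1/24)*sqrt(1473), which is -1/4 - (11/1964)*sqrt(1473).
List the singular points by increasing real part (a conjugate pair: the negative imaginary part first).

Radius of convergence at 0: -11/8 + (1/24)*sqrt(1473).
At 11/8 - (1/24)*sqrt(1473): a pole of order 1; residue -1/4 + (11/1964)*sqrt(1473).
At 11/4: a pole of order 1; residue 1/2.
At 11/8 + (1/24)*sqrt(1473): a pole of order 1; residue -1/4 - (11/1964)*sqrt(1473).


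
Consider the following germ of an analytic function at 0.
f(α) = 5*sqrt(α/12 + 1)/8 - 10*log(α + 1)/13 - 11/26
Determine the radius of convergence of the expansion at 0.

Branch term (5/8)*sqrt(1 - α/(-12)): its argument vanishes at α = -12, a square-root branch point, modulus 12.
Branch term (-10/13)*log(1 - α/(-1)): its argument vanishes at α = -1, a logarithmic branch point, modulus 1.
The radius of convergence is the smallest modulus among the singular points: 1.

The radius of convergence is 1.
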